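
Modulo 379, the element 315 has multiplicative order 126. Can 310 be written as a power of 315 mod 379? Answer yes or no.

no

310 ∈ ⟨315⟩ iff 310^126 ≡ 1 (mod 379), since |⟨315⟩| = 126.
310^126 mod 379 = 51.
Since 51 ≠ 1, 310 does not lie in the subgroup.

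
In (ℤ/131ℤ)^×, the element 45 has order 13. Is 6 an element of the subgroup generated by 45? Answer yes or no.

6 ∈ ⟨45⟩ iff 6^13 ≡ 1 (mod 131), since |⟨45⟩| = 13.
6^13 mod 131 = 42.
Since 42 ≠ 1, 6 does not lie in the subgroup.

no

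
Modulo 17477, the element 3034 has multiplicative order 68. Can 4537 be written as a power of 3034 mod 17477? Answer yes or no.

no

4537 ∈ ⟨3034⟩ iff 4537^68 ≡ 1 (mod 17477), since |⟨3034⟩| = 68.
4537^68 mod 17477 = 5343.
Since 5343 ≠ 1, 4537 does not lie in the subgroup.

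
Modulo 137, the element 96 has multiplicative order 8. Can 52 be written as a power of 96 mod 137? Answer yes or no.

no

⟨96⟩ has order 8; its elements mod 137 are {1, 10, 37, 41, 96, 100, 127, 136}.
52 is not in this set.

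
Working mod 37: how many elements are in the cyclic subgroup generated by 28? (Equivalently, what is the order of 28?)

18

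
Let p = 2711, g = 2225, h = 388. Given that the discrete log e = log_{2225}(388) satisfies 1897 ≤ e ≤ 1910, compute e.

1903

Compute 2225^1897 mod 2711 = 753, then multiply by 2225 repeatedly:
  2225^1897=753  2225^1898=27  2225^1899=433  2225^1900=1020  2225^1901=393
  2225^1902=1483  2225^1903=388
Found 388 at exponent 1903.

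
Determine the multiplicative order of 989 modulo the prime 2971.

495

The order of 989 must divide p − 1 = 2970 = 2 · 3^3 · 5 · 11.
Divisors: 1, 2, 3, 5, 6, 9, 10, 11, 15, 18, 22, 27, 30, 33, 45, 54, 55, 66, 90, 99, 110, 135, 165, 198, 270, 297, 330, 495, 594, 990, 1485, 2970.
Check each in increasing order: 989^1 ≡ 989;  989^2 ≡ 662;  989^3 ≡ 1098;  989^5 ≡ 1952;  989^6 ≡ 2349;  989^9 ≡ 374;  989^10 ≡ 1482;  989^11 ≡ 995;  989^15 ≡ 2081;  989^18 ≡ 239;  989^22 ≡ 682;  989^27 ≡ 256;  989^30 ≡ 1814;  989^33 ≡ 1202;  989^45 ≡ 1764;  989^54 ≡ 174;  989^55 ≡ 2739;  989^66 ≡ 898;  989^90 ≡ 1059;  989^99 ≡ 923;  989^110 ≡ 346;  989^135 ≡ 2288;  989^165 ≡ 2916;  989^198 ≡ 2223;  989^270 ≡ 42;  989^297 ≡ 1839;  989^330 ≡ 54;  989^495 ≡ 1.
Smallest exponent giving 1 is 495.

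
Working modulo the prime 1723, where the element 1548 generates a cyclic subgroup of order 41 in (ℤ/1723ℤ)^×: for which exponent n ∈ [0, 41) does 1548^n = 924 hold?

Baby-step giant-step with m = ceil(sqrt(41)) = 7.
Baby table (1548^j mod 1723 for j=0..6):
  0:1  1:1548  2:1334  3:878  4:1420  5:1335  6:703
Giant step factor: 1548^(-7) ≡ 615 (mod 1723).
Scan 924·615^i mod 1723 for i = 0, 1, …:
  i=0: 924   i=1: 1393   i=2: 364   i=3: 1593
  i=4: 1031   i=5: 1
Match at i=5, j=0: n = 5·7 + 0 = 35.

35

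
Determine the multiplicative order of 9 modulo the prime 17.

8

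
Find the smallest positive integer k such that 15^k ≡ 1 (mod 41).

The order of 15 must divide p − 1 = 40 = 2^3 · 5.
Divisors: 1, 2, 4, 5, 8, 10, 20, 40.
Check each in increasing order: 15^1 ≡ 15;  15^2 ≡ 20;  15^4 ≡ 31;  15^5 ≡ 14;  15^8 ≡ 18;  15^10 ≡ 32;  15^20 ≡ 40;  15^40 ≡ 1.
Smallest exponent giving 1 is 40.

40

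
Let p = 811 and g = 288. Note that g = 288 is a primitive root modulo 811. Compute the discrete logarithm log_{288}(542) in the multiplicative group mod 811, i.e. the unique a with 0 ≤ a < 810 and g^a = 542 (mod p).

499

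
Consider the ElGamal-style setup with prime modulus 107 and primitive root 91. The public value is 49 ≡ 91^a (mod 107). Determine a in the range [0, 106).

48

Baby-step giant-step with m = ceil(sqrt(106)) = 11.
Baby table (91^j mod 107 for j=0..10):
  0:1  1:91  2:42  3:77  4:52  5:24  6:44  7:45
  8:29  9:71  10:41
Giant step factor: 91^(-11) ≡ 84 (mod 107).
Scan 49·84^i mod 107 for i = 0, 1, …:
  i=0: 49   i=1: 50   i=2: 27   i=3: 21
  i=4: 52
Match at i=4, j=4: a = 4·11 + 4 = 48.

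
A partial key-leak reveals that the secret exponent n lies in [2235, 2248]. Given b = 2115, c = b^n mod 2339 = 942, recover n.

2239

Compute 2115^2235 mod 2339 = 748, then multiply by 2115 repeatedly:
  2115^2235=748  2115^2236=856  2115^2237=54  2115^2238=1938  2115^2239=942
Found 942 at exponent 2239.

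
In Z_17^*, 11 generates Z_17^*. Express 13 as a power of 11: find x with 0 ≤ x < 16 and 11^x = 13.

12

Successive powers of 11 modulo 17:
  11^0=1  11^1=11  11^2=2  11^3=5  11^4=4  11^5=10
  11^6=8  11^7=3  11^8=16  11^9=6  11^10=15  11^11=12
  11^12=13
So 11^12 ≡ 13 (mod 17), giving x = 12.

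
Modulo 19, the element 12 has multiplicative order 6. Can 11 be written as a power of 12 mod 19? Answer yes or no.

⟨12⟩ has order 6; its elements mod 19 are {1, 7, 8, 11, 12, 18}.
11 is in this set.

yes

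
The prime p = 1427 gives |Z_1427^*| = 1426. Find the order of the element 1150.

713

The order of 1150 must divide p − 1 = 1426 = 2 · 23 · 31.
Divisors: 1, 2, 23, 31, 46, 62, 713, 1426.
Check each in increasing order: 1150^1 ≡ 1150;  1150^2 ≡ 1098;  1150^23 ≡ 1303;  1150^31 ≡ 459;  1150^46 ≡ 1106;  1150^62 ≡ 912;  1150^713 ≡ 1.
Smallest exponent giving 1 is 713.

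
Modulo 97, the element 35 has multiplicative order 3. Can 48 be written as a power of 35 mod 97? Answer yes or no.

no

48 ∈ ⟨35⟩ iff 48^3 ≡ 1 (mod 97), since |⟨35⟩| = 3.
48^3 mod 97 = 12.
Since 12 ≠ 1, 48 does not lie in the subgroup.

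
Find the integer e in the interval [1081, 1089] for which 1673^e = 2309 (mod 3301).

1084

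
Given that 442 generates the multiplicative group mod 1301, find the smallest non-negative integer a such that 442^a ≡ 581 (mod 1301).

1014

Baby-step giant-step with m = ceil(sqrt(1300)) = 37.
Baby table (442^j mod 1301 for j=0..36):
  0:1  1:442  2:214  3:916  4:261  5:874  6:1212  7:993
  8:469  9:439  10:189  11:274  12:115  13:91  14:1192  15:1260
  16:92  17:333  18:173  19:1008  20:594  21:1047  22:919  23:286
  24:215  25:57  26:475  27:489  28:172  29:566  30:380  31:131
  32:658  33:713  34:304  35:365  36:6
Giant step factor: 442^(-37) ≡ 1275 (mod 1301).
Scan 581·1275^i mod 1301 for i = 0, 1, …:
  i=0: 581   i=1: 506   i=2: 1155   i=3: 1194
  i=4: 180   i=5: 524   i=6: 687   i=7: 352
  i=8: 1256   i=9: 1170     …   i=26: 552
  i=27: 1260
Match at i=27, j=15: a = 27·37 + 15 = 1014.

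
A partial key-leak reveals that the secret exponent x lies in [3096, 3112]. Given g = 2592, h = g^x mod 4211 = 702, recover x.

3101

Compute 2592^3096 mod 4211 = 408, then multiply by 2592 repeatedly:
  2592^3096=408  2592^3097=575  2592^3098=3917  2592^3099=143  2592^3100=88
  2592^3101=702
Found 702 at exponent 3101.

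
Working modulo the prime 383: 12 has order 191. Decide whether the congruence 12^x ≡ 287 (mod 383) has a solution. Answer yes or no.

287 ∈ ⟨12⟩ iff 287^191 ≡ 1 (mod 383), since |⟨12⟩| = 191.
287^191 mod 383 = 382.
Since 382 ≠ 1, 287 does not lie in the subgroup.

no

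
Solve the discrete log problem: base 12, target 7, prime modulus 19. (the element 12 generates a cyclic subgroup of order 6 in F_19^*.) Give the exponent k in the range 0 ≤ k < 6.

Successive powers of 12 modulo 19:
  12^0=1  12^1=12  12^2=11  12^3=18  12^4=7
So 12^4 ≡ 7 (mod 19), giving k = 4.

4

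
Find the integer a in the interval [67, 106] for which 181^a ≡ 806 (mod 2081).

70

Compute 181^67 mod 2081 = 930, then multiply by 181 repeatedly:
  181^67=930  181^68=1850  181^69=1890  181^70=806
Found 806 at exponent 70.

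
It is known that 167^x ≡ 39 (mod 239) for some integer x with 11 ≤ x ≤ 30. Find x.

Compute 167^11 mod 239 = 39, then multiply by 167 repeatedly:
  167^11=39
Found 39 at exponent 11.

11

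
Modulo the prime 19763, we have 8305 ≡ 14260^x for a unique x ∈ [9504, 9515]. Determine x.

9505

Compute 14260^9504 mod 19763 = 15003, then multiply by 14260 repeatedly:
  14260^9504=15003  14260^9505=8305
Found 8305 at exponent 9505.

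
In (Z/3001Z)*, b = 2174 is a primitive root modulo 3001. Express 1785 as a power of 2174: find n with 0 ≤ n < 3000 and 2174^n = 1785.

2837

Baby-step giant-step with m = ceil(sqrt(3000)) = 55.
Baby table (2174^j mod 3001 for j=0..54):
  0:1  1:2174  2:2702  3:1191  4:2372  5:1010  6:2009  7:1111
  8:2510  9:922  10:2761  11:414  12:2737  13:2256  14:910  15:681
  16:1001  17:449  18:801  19:794  20:581  21:2674  22:339  23:1741
  24:673  25:1615  26:2841  27:276  28:2825  29:1504  30:1607  31:454
  32:2668  33:2300  34:534  35:2530  36:2388  37:2783  38:226  39:2161
  40:1449  41:2077  42:1894  43:184  44:883  45:2003  46:71  47:1303
  48:2779  49:533  50:356  51:2687  52:1592  53:855  54:1151
Giant step factor: 2174^(-55) ≡ 2792 (mod 3001).
Scan 1785·2792^i mod 3001 for i = 0, 1, …:
  i=0: 1785   i=1: 2060   i=2: 1604   i=3: 876
  i=4: 2978   i=5: 1806   i=6: 672   i=7: 599
  i=8: 851   i=9: 2201     …   i=50: 418
  i=51: 2668
Match at i=51, j=32: n = 51·55 + 32 = 2837.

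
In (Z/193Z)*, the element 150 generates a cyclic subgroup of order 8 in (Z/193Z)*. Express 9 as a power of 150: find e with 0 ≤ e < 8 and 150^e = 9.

3

Successive powers of 150 modulo 193:
  150^0=1  150^1=150  150^2=112  150^3=9
So 150^3 ≡ 9 (mod 193), giving e = 3.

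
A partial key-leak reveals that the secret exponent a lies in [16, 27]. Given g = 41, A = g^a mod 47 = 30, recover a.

21

Compute 41^16 mod 47 = 12, then multiply by 41 repeatedly:
  41^16=12  41^17=22  41^18=9  41^19=40  41^20=42
  41^21=30
Found 30 at exponent 21.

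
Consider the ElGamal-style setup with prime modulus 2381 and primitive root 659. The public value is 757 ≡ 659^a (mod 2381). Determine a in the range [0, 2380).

Baby-step giant-step with m = ceil(sqrt(2380)) = 49.
Baby table (659^j mod 2381 for j=0..48):
  0:1  1:659  2:939  3:2122  4:751  5:2042  6:413  7:733
  8:2085  9:178  10:633  11:472  12:1518  13:342  14:1564  15:2084
  16:1900  17:2075  18:731  19:767  20:681  21:1151  22:1351  23:2196
  24:1897  25:98  26:295  27:1544  28:809  29:2168  30:112  31:2378
  32:404  33:1945  34:777  35:128  36:1017  37:1142  38:182  39:888
  40:1847  41:482  42:965  43:208  44:1355  45:70  46:891  47:1443
  48:918
Giant step factor: 659^(-49) ≡ 38 (mod 2381).
Scan 757·38^i mod 2381 for i = 0, 1, …:
  i=0: 757   i=1: 194   i=2: 229   i=3: 1559
  i=4: 2098   i=5: 1151
Match at i=5, j=21: a = 5·49 + 21 = 266.

266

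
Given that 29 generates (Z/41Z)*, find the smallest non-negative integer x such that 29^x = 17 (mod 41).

Successive powers of 29 modulo 41:
  29^0=1  29^1=29  29^2=21  29^3=35  29^4=31  29^5=38
  29^6=36  29^7=19  29^8=18  29^9=30  29^10=9  29^11=15
  29^12=25  29^13=28  29^14=33  29^15=14  29^16=37  29^17=7
  29^18=39  29^19=24  29^20=40  29^21=12  29^22=20  29^23=6
  29^24=10  29^25=3  29^26=5  29^27=22  29^28=23  29^29=11
  29^30=32  29^31=26  29^32=16  29^33=13  29^34=8  29^35=27
  29^36=4  29^37=34  29^38=2  29^39=17
So 29^39 ≡ 17 (mod 41), giving x = 39.

39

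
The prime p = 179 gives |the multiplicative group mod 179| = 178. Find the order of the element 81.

89

The order of 81 must divide p − 1 = 178 = 2 · 89.
Divisors: 1, 2, 89, 178.
Check each in increasing order: 81^1 ≡ 81;  81^2 ≡ 117;  81^89 ≡ 1.
Smallest exponent giving 1 is 89.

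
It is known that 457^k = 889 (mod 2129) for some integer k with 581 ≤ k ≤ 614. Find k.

Compute 457^581 mod 2129 = 1373, then multiply by 457 repeatedly:
  457^581=1373  457^582=1535  457^583=1054  457^584=524  457^585=1020
  457^586=2018  457^587=369  457^588=442  457^589=1868  457^590=2076
  457^591=1327  457^592=1803  457^593=48  457^594=646  457^595=1420
  457^596=1724  457^597=138  457^598=1325  457^599=889
Found 889 at exponent 599.

599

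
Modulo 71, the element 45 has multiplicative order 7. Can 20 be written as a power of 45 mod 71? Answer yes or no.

yes

20 ∈ ⟨45⟩ iff 20^7 ≡ 1 (mod 71), since |⟨45⟩| = 7.
20^7 mod 71 = 1.
Since 1 = 1, 20 lies in the subgroup.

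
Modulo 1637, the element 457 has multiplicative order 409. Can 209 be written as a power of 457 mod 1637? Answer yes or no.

no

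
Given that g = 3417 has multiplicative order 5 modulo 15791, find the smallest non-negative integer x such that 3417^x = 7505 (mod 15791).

4

Successive powers of 3417 modulo 15791:
  3417^0=1  3417^1=3417  3417^2=6340  3417^3=14319  3417^4=7505
So 3417^4 ≡ 7505 (mod 15791), giving x = 4.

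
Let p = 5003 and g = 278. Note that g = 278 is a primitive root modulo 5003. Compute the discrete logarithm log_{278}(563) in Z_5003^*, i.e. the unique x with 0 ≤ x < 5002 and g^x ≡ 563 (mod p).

2690

Baby-step giant-step with m = ceil(sqrt(5002)) = 71.
Baby table (278^j mod 5003 for j=0..70):
  0:1  1:278  2:2239  3:2070  4:115  5:1952  6:2332  7:2909
  8:3219  9:4348  10:3021  11:4337  12:4966  13:4723  14:2208  15:3458
  16:748  17:2821  18:3770  19:2433  20:969  21:4223  22:3292  23:4630
  24:1369  25:354  26:3355  27:2132  28:2342  29:686  30:594  31:33
  32:4171  33:3845  34:3271  35:3795  36:4380  37:1911  38:940  39:1164
  40:3400  41:4636  42:3037  43:3782  44:766  45:2822  46:4048  47:4672
  48:3039  49:4338  50:241  51:1959  52:4278  53:3573  54:2700  55:150
  56:1676  57:649  58:314  59:2241  60:2626  61:4593  62:1089  63:2562
  64:1810  65:2880  66:160  67:4456  68:3027  69:1002  70:3391
Giant step factor: 278^(-71) ≡ 3805 (mod 5003).
Scan 563·3805^i mod 5003 for i = 0, 1, …:
  i=0: 563   i=1: 931   i=2: 331   i=3: 3702
  i=4: 2665   i=5: 4247   i=6: 145   i=7: 1395
  i=8: 4795   i=9: 4037     …   i=36: 4032
  i=37: 2562
Match at i=37, j=63: x = 37·71 + 63 = 2690.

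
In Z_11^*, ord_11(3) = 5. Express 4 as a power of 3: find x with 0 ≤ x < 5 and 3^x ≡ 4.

Successive powers of 3 modulo 11:
  3^0=1  3^1=3  3^2=9  3^3=5  3^4=4
So 3^4 ≡ 4 (mod 11), giving x = 4.

4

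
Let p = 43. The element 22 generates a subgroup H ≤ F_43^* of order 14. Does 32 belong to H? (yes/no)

yes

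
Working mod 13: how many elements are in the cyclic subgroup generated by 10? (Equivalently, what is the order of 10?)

6

The order of 10 must divide p − 1 = 12 = 2^2 · 3.
Divisors: 1, 2, 3, 4, 6, 12.
Check each in increasing order: 10^1 ≡ 10;  10^2 ≡ 9;  10^3 ≡ 12;  10^4 ≡ 3;  10^6 ≡ 1.
Smallest exponent giving 1 is 6.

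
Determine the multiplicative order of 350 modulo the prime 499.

83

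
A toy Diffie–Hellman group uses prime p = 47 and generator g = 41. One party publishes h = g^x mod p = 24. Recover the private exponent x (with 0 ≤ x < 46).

Successive powers of 41 modulo 47:
  41^0=1  41^1=41  41^2=36  41^3=19  41^4=27  41^5=26
  41^6=32  41^7=43  41^8=24
So 41^8 ≡ 24 (mod 47), giving x = 8.

8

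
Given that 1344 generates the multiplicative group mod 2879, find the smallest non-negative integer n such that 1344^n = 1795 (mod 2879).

2712

Baby-step giant-step with m = ceil(sqrt(2878)) = 54.
Baby table (1344^j mod 2879 for j=0..53):
  0:1  1:1344  2:1203  3:1713  4:1951  5:2254  6:668  7:2423
  8:363  9:1321  10:1960  11:2834  12:2858  13:566  14:648  15:1454
  16:2214  17:1609  18:367  19:939  20:1014  21:1049  22:2025  23:945
  24:441  25:2509  26:787  27:1135  28:2449  29:759  30:930  31:434
  32:1738  33:1003  34:660  35:308  36:2255  37:2012  38:747  39:2076
  40:393  41:1335  42:623  43:2402  44:929  45:1969  46:535  47:2169
  48:1588  49:933  50:1587  51:2468  52:384  53:755
Giant step factor: 1344^(-54) ≡ 2179 (mod 2879).
Scan 1795·2179^i mod 2879 for i = 0, 1, …:
  i=0: 1795   i=1: 1623   i=2: 1105   i=3: 951
  i=4: 2228   i=5: 818   i=6: 321   i=7: 2741
  i=8: 1593   i=9: 1952     …   i=49: 1238
  i=50: 2858
Match at i=50, j=12: n = 50·54 + 12 = 2712.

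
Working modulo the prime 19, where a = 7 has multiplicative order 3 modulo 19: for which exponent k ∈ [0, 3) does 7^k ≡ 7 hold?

1

Successive powers of 7 modulo 19:
  7^0=1  7^1=7
So 7^1 ≡ 7 (mod 19), giving k = 1.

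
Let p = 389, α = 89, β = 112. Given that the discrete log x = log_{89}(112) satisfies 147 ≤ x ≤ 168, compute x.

160

Compute 89^147 mod 389 = 188, then multiply by 89 repeatedly:
  89^147=188  89^148=5  89^149=56  89^150=316  89^151=116
  89^152=210  89^153=18  89^154=46  89^155=204  89^156=262
  89^157=367  89^158=376  89^159=10  89^160=112
Found 112 at exponent 160.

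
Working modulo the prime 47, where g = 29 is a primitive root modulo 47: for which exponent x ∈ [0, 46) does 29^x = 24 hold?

Successive powers of 29 modulo 47:
  29^0=1  29^1=29  29^2=42  29^3=43  29^4=25  29^5=20
  29^6=16  29^7=41  29^8=14  29^9=30  29^10=24
So 29^10 ≡ 24 (mod 47), giving x = 10.

10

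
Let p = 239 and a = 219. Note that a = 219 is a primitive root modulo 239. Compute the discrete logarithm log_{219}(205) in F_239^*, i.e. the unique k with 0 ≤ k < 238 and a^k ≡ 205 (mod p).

145

Baby-step giant-step with m = ceil(sqrt(238)) = 16.
Baby table (219^j mod 239 for j=0..15):
  0:1  1:219  2:161  3:126  4:109  5:210  6:102  7:111
  8:170  9:185  10:124  11:149  12:127  13:89  14:132  15:228
Giant step factor: 219^(-16) ≡ 88 (mod 239).
Scan 205·88^i mod 239 for i = 0, 1, …:
  i=0: 205   i=1: 115   i=2: 82   i=3: 46
  i=4: 224   i=5: 114   i=6: 233   i=7: 189
  i=8: 141   i=9: 219
Match at i=9, j=1: k = 9·16 + 1 = 145.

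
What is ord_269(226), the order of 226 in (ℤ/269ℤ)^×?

67

The order of 226 must divide p − 1 = 268 = 2^2 · 67.
Divisors: 1, 2, 4, 67, 134, 268.
Check each in increasing order: 226^1 ≡ 226;  226^2 ≡ 235;  226^4 ≡ 80;  226^67 ≡ 1.
Smallest exponent giving 1 is 67.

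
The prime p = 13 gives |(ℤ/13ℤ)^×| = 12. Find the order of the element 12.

The order of 12 must divide p − 1 = 12 = 2^2 · 3.
Divisors: 1, 2, 3, 4, 6, 12.
Check each in increasing order: 12^1 ≡ 12;  12^2 ≡ 1.
Smallest exponent giving 1 is 2.

2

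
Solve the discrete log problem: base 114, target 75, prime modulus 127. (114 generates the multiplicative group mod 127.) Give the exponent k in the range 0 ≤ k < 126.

Baby-step giant-step with m = ceil(sqrt(126)) = 12.
Baby table (114^j mod 127 for j=0..11):
  0:1  1:114  2:42  3:89  4:113  5:55  6:47  7:24
  8:69  9:119  10:104  11:45
Giant step factor: 114^(-12) ≡ 94 (mod 127).
Scan 75·94^i mod 127 for i = 0, 1, …:
  i=0: 75   i=1: 65   i=2: 14   i=3: 46
  i=4: 6   i=5: 56   i=6: 57   i=7: 24
Match at i=7, j=7: k = 7·12 + 7 = 91.

91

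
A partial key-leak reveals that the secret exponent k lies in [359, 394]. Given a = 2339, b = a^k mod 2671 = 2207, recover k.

Compute 2339^359 mod 2671 = 749, then multiply by 2339 repeatedly:
  2339^359=749  2339^360=2406  2339^361=2508  2339^362=696  2339^363=1305
  2339^364=2113  2339^365=957  2339^366=125  2339^367=1236  2339^368=982
  2339^369=2509  2339^370=364  2339^371=2018  2339^372=445  2339^373=1836
  2339^374=2107  2339^375=278  2339^376=1189  2339^377=560  2339^378=1050
  2339^379=1301  2339^380=770  2339^381=776  2339^382=1455  2339^383=391
  2339^384=1067  2339^385=999  2339^386=2207
Found 2207 at exponent 386.

386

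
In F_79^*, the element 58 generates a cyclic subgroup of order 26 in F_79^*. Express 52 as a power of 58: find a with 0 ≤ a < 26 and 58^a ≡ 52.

Successive powers of 58 modulo 79:
  58^0=1  58^1=58  58^2=46  58^3=61  58^4=62  58^5=41
  58^6=8  58^7=69  58^8=52
So 58^8 ≡ 52 (mod 79), giving a = 8.

8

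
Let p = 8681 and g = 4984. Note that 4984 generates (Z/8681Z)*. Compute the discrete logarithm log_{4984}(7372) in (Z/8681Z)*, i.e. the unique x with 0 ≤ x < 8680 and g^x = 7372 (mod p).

5496

Baby-step giant-step with m = ceil(sqrt(8680)) = 94.
Baby table (4984^j mod 8681 for j=0..93):
  0:1  1:4984  2:3915  3:6153  4:5260  5:7901  6:1568  7:2012
  8:1253  9:3313  10:730  11:981  12:1901  13:3613  14:2798  15:3546
  16:7429  17:1671  18:3185  19:5172  20:3359  21:4288  22:7451  23:7147
  24:2505  25:1642  26:6226  27:4490  28:7223  29:8006  30:4028  31:5080
  32:4924  33:29  34:5640  35:682  36:4817  37:4963  38:3423  39:2067
  40:6262  41:1613  42:586  43:3808  44:2406  45:3043  46:605  47:3013
  48:7343  49:7097  50:5054  51:5555  52:2411  53:1920  54:2818  55:7735
  56:7600  57:3197  58:4213  59:6934  60:8676  61:1123  62:6468  63:3959
  64:8424  65:3900  66:841  67:7302  68:2416  69:797  70:5031  71:3776
  72:7857  73:7978  74:3372  75:8313  76:6260  77:326  78:1437  79:183
  80:567  81:4603  82:6150  83:7670  84:4837  85:471  86:3594  87:3593
  88:7290  89:3375  90:5903  91:643  92:1423  93:8536
Giant step factor: 4984^(-94) ≡ 1638 (mod 8681).
Scan 7372·1638^i mod 8681 for i = 0, 1, …:
  i=0: 7372   i=1: 65   i=2: 2298   i=3: 5251
  i=4: 6948   i=5: 33   i=6: 1968   i=7: 2933
  i=8: 3661   i=9: 6828     …   i=57: 1496
  i=58: 2406
Match at i=58, j=44: x = 58·94 + 44 = 5496.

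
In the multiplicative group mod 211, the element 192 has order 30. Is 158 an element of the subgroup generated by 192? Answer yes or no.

158 ∈ ⟨192⟩ iff 158^30 ≡ 1 (mod 211), since |⟨192⟩| = 30.
158^30 mod 211 = 199.
Since 199 ≠ 1, 158 does not lie in the subgroup.

no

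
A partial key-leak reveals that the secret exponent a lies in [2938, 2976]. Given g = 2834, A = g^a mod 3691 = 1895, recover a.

Compute 2834^2938 mod 3691 = 686, then multiply by 2834 repeatedly:
  2834^2938=686  2834^2939=2658  2834^2940=3132  2834^2941=2924  2834^2942=321
  2834^2943=1728  2834^2944=2886  2834^2945=3359  2834^2946=317  2834^2947=1465
  2834^2948=3126  2834^2949=684  2834^2950=681  2834^2951=3252  2834^2952=3432
  2834^2953=503  2834^2954=776  2834^2955=3039  2834^2956=1423  2834^2957=2210
  2834^2958=3204  2834^2959=276  2834^2960=3383  2834^2961=1895
Found 1895 at exponent 2961.

2961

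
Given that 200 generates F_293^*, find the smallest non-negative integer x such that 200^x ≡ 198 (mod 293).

110

Baby-step giant-step with m = ceil(sqrt(292)) = 18.
Baby table (200^j mod 293 for j=0..17):
  0:1  1:200  2:152  3:221  4:250  5:190  6:203  7:166
  8:91  9:34  10:61  11:187  12:189  13:3  14:14  15:163
  16:77  17:164
Giant step factor: 200^(-18) ≡ 238 (mod 293).
Scan 198·238^i mod 293 for i = 0, 1, …:
  i=0: 198   i=1: 244   i=2: 58   i=3: 33
  i=4: 236   i=5: 205   i=6: 152
Match at i=6, j=2: x = 6·18 + 2 = 110.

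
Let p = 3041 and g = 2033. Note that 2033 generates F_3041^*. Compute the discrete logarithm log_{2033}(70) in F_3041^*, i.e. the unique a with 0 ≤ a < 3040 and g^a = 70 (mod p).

123

Baby-step giant-step with m = ceil(sqrt(3040)) = 56.
Baby table (2033^j mod 3041 for j=0..55):
  0:1  1:2033  2:370  3:1083  4:55  5:2339  6:2104  7:1786
  8:3025  9:923  10:162  11:918  12:2161  13:2109  14:2828  15:1834
  16:256  17:437  18:449  19:517  20:1916  21:2748  22:367  23:1066
  24:1986  25:2131  26:1939  27:851  28:2795  29:1647  30:210  31:1190
  32:1675  33:2396  34:2427  35:1589  36:895  37:1017  38:2722  39:2247
  40:569  41:1197  42:701  43:1945  44:885  45:1974  46:2063  47:540
  48:19  49:2135  50:948  51:2331  52:1045  53:1867  54:443  55:483
Giant step factor: 2033^(-56) ≡ 10 (mod 3041).
Scan 70·10^i mod 3041 for i = 0, 1, …:
  i=0: 70   i=1: 700   i=2: 918
Match at i=2, j=11: a = 2·56 + 11 = 123.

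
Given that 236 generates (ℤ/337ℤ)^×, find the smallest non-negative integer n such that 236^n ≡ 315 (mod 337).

29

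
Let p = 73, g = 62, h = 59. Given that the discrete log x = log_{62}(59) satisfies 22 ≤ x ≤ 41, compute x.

23

Compute 62^22 mod 73 = 61, then multiply by 62 repeatedly:
  62^22=61  62^23=59
Found 59 at exponent 23.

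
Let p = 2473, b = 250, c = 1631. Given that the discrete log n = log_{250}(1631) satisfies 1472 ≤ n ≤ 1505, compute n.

Compute 250^1472 mod 2473 = 229, then multiply by 250 repeatedly:
  250^1472=229  250^1473=371  250^1474=1249  250^1475=652  250^1476=2255
  250^1477=2379  250^1478=1230  250^1479=848  250^1480=1795  250^1481=1137
  250^1482=2328  250^1483=845  250^1484=1045  250^1485=1585  250^1486=570
  250^1487=1539  250^1488=1435  250^1489=165  250^1490=1682  250^1491=90
  250^1492=243  250^1493=1398  250^1494=807  250^1495=1437  250^1496=665
  250^1497=559  250^1498=1262  250^1499=1429  250^1500=1138  250^1501=105
  250^1502=1520  250^1503=1631
Found 1631 at exponent 1503.

1503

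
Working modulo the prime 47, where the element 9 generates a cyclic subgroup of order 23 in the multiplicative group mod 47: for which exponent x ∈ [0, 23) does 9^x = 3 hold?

Successive powers of 9 modulo 47:
  9^0=1  9^1=9  9^2=34  9^3=24  9^4=28  9^5=17
  9^6=12  9^7=14  9^8=32  9^9=6  9^10=7  9^11=16
  9^12=3
So 9^12 ≡ 3 (mod 47), giving x = 12.

12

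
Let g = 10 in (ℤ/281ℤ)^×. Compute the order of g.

28

The order of 10 must divide p − 1 = 280 = 2^3 · 5 · 7.
Divisors: 1, 2, 4, 5, 7, 8, 10, 14, 20, 28, 35, 40, 56, 70, 140, 280.
Check each in increasing order: 10^1 ≡ 10;  10^2 ≡ 100;  10^4 ≡ 165;  10^5 ≡ 245;  10^7 ≡ 53;  10^8 ≡ 249;  10^10 ≡ 172;  10^14 ≡ 280;  10^20 ≡ 79;  10^28 ≡ 1.
Smallest exponent giving 1 is 28.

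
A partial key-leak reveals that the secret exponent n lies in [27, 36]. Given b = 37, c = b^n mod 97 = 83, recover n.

35

Compute 37^27 mod 97 = 67, then multiply by 37 repeatedly:
  37^27=67  37^28=54  37^29=58  37^30=12  37^31=56
  37^32=35  37^33=34  37^34=94  37^35=83
Found 83 at exponent 35.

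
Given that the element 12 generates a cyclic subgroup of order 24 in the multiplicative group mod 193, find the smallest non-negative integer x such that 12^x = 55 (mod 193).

5

Successive powers of 12 modulo 193:
  12^0=1  12^1=12  12^2=144  12^3=184  12^4=85  12^5=55
So 12^5 ≡ 55 (mod 193), giving x = 5.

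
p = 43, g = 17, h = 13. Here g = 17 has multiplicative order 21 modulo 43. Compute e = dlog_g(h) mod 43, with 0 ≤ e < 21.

Successive powers of 17 modulo 43:
  17^0=1  17^1=17  17^2=31  17^3=11  17^4=15  17^5=40
  17^6=35  17^7=36  17^8=10  17^9=41  17^10=9  17^11=24
  17^12=21  17^13=13
So 17^13 ≡ 13 (mod 43), giving e = 13.

13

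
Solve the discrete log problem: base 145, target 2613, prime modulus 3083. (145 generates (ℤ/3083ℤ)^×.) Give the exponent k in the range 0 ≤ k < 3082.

Baby-step giant-step with m = ceil(sqrt(3082)) = 56.
Baby table (145^j mod 3083 for j=0..55):
  0:1  1:145  2:2527  3:2621  4:836  5:983  6:717  7:2226
  8:2138  9:1710  10:1310  11:1887  12:2311  13:2131  14:695  15:2119
  16:2038  17:2625  18:1416  19:1842  20:1952  21:2487  22:2987  23:1495
  24:965  25:1190  26:2985  27:1205  28:2077  29:2114  30:1313  31:2322
  32:643  33:745  34:120  35:1985  36:1106  37:54  38:1664  39:806
  40:2799  41:1982  42:671  43:1722  44:3050  45:1381  46:2933  47:2914
  48:159  49:1474  50:1003  51:534  52:355  53:2147  54:3015  55:2472
Giant step factor: 145^(-56) ≡ 2373 (mod 3083).
Scan 2613·2373^i mod 3083 for i = 0, 1, …:
  i=0: 2613   i=1: 736   i=2: 1550   i=3: 131
  i=4: 2563   i=5: 2323   i=6: 75   i=7: 2244
  i=8: 671
Match at i=8, j=42: k = 8·56 + 42 = 490.

490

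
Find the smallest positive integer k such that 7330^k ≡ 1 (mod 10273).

2568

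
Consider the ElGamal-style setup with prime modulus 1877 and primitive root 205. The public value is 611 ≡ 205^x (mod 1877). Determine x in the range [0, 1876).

Baby-step giant-step with m = ceil(sqrt(1876)) = 44.
Baby table (205^j mod 1877 for j=0..43):
  0:1  1:205  2:731  3:1572  4:1293  5:408  6:1052  7:1682
  8:1319  9:107  10:1288  11:1260  12:1151  13:1330  14:485  15:1821
  16:1659  17:358  18:187  19:795  20:1553  21:1152  22:1535  23:1216
  24:1516  25:1075  26:766  27:1239  28:600  29:995  30:1259  31:946
  32:599  33:790  34:528  35:1251  36:1183  37:382  38:1353  39:1446
  40:1741  41:275  42:65  43:186
Giant step factor: 205^(-44) ≡ 1263 (mod 1877).
Scan 611·1263^i mod 1877 for i = 0, 1, …:
  i=0: 611   i=1: 246   i=2: 993   i=3: 323
  i=4: 640   i=5: 1210   i=6: 352   i=7: 1604
  i=8: 569   i=9: 1633     …   i=40: 893
  i=41: 1659
Match at i=41, j=16: x = 41·44 + 16 = 1820.

1820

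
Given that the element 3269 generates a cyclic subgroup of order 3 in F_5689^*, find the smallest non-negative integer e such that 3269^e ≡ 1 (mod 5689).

0

Successive powers of 3269 modulo 5689:
  3269^0=1
So 3269^0 ≡ 1 (mod 5689), giving e = 0.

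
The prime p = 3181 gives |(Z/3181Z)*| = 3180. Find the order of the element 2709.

The order of 2709 must divide p − 1 = 3180 = 2^2 · 3 · 5 · 53.
Divisors: 1, 2, 3, 4, 5, 6, 10, 12, 15, 20, 30, 53, 60, 106, 159, 212, 265, 318, 530, 636, 795, 1060, 1590, 3180.
Check each in increasing order: 2709^1 ≡ 2709;  2709^2 ≡ 114;  2709^3 ≡ 269;  2709^4 ≡ 272;  2709^5 ≡ 2037;  2709^6 ≡ 2379;  2709^10 ≡ 1345;  2709^12 ≡ 642;  2709^15 ≡ 924;  2709^20 ≡ 2217;  2709^30 ≡ 1268;  2709^53 ≡ 920;  2709^60 ≡ 1419;  2709^106 ≡ 254;  2709^159 ≡ 1467;  2709^212 ≡ 896;  2709^265 ≡ 441;  2709^318 ≡ 1733;  2709^530 ≡ 440;  2709^636 ≡ 425;  2709^795 ≡ 3180;  2709^1060 ≡ 2740;  2709^1590 ≡ 1.
Smallest exponent giving 1 is 1590.

1590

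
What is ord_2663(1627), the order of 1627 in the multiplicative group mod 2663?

The order of 1627 must divide p − 1 = 2662 = 2 · 11^3.
Divisors: 1, 2, 11, 22, 121, 242, 1331, 2662.
Check each in increasing order: 1627^1 ≡ 1627;  1627^2 ≡ 107;  1627^11 ≡ 446;  1627^22 ≡ 1854;  1627^121 ≡ 2626;  1627^242 ≡ 1369;  1627^1331 ≡ 2662;  1627^2662 ≡ 1.
Smallest exponent giving 1 is 2662.

2662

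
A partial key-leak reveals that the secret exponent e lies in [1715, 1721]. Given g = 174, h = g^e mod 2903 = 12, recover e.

1716

Compute 174^1715 mod 2903 = 901, then multiply by 174 repeatedly:
  174^1715=901  174^1716=12
Found 12 at exponent 1716.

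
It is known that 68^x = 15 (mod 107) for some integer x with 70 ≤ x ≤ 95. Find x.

Compute 68^70 mod 107 = 40, then multiply by 68 repeatedly:
  68^70=40  68^71=45  68^72=64  68^73=72  68^74=81
  68^75=51  68^76=44  68^77=103  68^78=49  68^79=15
Found 15 at exponent 79.

79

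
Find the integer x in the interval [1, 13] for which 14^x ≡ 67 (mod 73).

10

Compute 14^1 mod 73 = 14, then multiply by 14 repeatedly:
  14^1=14  14^2=50  14^3=43  14^4=18  14^5=33
  14^6=24  14^7=44  14^8=32  14^9=10  14^10=67
Found 67 at exponent 10.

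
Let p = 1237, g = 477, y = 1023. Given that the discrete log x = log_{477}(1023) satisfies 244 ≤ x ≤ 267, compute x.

246

Compute 477^244 mod 1237 = 81, then multiply by 477 repeatedly:
  477^244=81  477^245=290  477^246=1023
Found 1023 at exponent 246.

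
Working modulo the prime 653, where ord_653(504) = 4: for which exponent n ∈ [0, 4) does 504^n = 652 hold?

Successive powers of 504 modulo 653:
  504^0=1  504^1=504  504^2=652
So 504^2 ≡ 652 (mod 653), giving n = 2.

2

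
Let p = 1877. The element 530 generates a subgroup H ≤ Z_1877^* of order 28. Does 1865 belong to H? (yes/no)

no

1865 ∈ ⟨530⟩ iff 1865^28 ≡ 1 (mod 1877), since |⟨530⟩| = 28.
1865^28 mod 1877 = 531.
Since 531 ≠ 1, 1865 does not lie in the subgroup.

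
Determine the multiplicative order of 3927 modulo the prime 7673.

7672

The order of 3927 must divide p − 1 = 7672 = 2^3 · 7 · 137.
Divisors: 1, 2, 4, 7, 8, 14, 28, 56, 137, 274, 548, 959, 1096, 1918, 3836, 7672.
Check each in increasing order: 3927^1 ≡ 3927;  3927^2 ≡ 6272;  3927^4 ≡ 6186;  3927^7 ≡ 354;  3927^8 ≡ 1345;  3927^14 ≡ 2548;  3927^28 ≡ 946;  3927^56 ≡ 4848;  3927^137 ≡ 6315;  3927^274 ≡ 2644;  3927^548 ≡ 633;  3927^959 ≡ 7587;  3927^1096 ≡ 1693;  3927^1918 ≡ 7396;  3927^3836 ≡ 7672;  3927^7672 ≡ 1.
Smallest exponent giving 1 is 7672.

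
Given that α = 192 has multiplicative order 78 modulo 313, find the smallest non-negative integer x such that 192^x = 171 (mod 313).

35

Baby-step giant-step with m = ceil(sqrt(78)) = 9.
Baby table (192^j mod 313 for j=0..8):
  0:1  1:192  2:243  3:19  4:205  5:235  6:48  7:139
  8:83
Giant step factor: 192^(-9) ≡ 255 (mod 313).
Scan 171·255^i mod 313 for i = 0, 1, …:
  i=0: 171   i=1: 98   i=2: 263   i=3: 83
Match at i=3, j=8: x = 3·9 + 8 = 35.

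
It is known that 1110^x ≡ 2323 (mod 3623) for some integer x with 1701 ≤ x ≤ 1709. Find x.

1709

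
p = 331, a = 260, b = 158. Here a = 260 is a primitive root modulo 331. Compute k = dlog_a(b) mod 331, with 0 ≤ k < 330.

Baby-step giant-step with m = ceil(sqrt(330)) = 19.
Baby table (260^j mod 331 for j=0..18):
  0:1  1:260  2:76  3:231  4:149  5:13  6:70  7:326
  8:24  9:282  10:169  11:248  12:266  13:312  14:25  15:211
  16:245  17:148  18:84
Giant step factor: 260^(-19) ≡ 55 (mod 331).
Scan 158·55^i mod 331 for i = 0, 1, …:
  i=0: 158   i=1: 84
Match at i=1, j=18: k = 1·19 + 18 = 37.

37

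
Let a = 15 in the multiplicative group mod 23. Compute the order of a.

The order of 15 must divide p − 1 = 22 = 2 · 11.
Divisors: 1, 2, 11, 22.
Check each in increasing order: 15^1 ≡ 15;  15^2 ≡ 18;  15^11 ≡ 22;  15^22 ≡ 1.
Smallest exponent giving 1 is 22.

22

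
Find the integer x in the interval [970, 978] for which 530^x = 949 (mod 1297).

Compute 530^970 mod 1297 = 978, then multiply by 530 repeatedly:
  530^970=978  530^971=837  530^972=36  530^973=922  530^974=988
  530^975=949
Found 949 at exponent 975.

975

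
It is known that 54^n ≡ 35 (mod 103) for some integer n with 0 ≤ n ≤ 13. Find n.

7

Compute 54^0 mod 103 = 1, then multiply by 54 repeatedly:
  54^0=1  54^1=54  54^2=32  54^3=80  54^4=97
  54^5=88  54^6=14  54^7=35
Found 35 at exponent 7.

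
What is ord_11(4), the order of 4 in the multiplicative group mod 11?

5

The order of 4 must divide p − 1 = 10 = 2 · 5.
Divisors: 1, 2, 5, 10.
Check each in increasing order: 4^1 ≡ 4;  4^2 ≡ 5;  4^5 ≡ 1.
Smallest exponent giving 1 is 5.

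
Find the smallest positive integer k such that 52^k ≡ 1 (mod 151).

150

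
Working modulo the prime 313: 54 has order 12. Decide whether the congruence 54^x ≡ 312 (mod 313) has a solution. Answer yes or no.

⟨54⟩ has order 12; its elements mod 313 are {1, 25, 29, 54, 98, 99, 214, 215, 259, 284, 288, 312}.
312 is in this set.

yes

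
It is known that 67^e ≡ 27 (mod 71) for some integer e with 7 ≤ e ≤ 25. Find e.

24

Compute 67^7 mod 71 = 17, then multiply by 67 repeatedly:
  67^7=17  67^8=3  67^9=59  67^10=48  67^11=21
  67^12=58  67^13=52  67^14=5  67^15=51  67^16=9
  67^17=35  67^18=2  67^19=63  67^20=32  67^21=14
  67^22=15  67^23=11  67^24=27
Found 27 at exponent 24.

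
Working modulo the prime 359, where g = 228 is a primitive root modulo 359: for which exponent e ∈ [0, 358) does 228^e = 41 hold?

Baby-step giant-step with m = ceil(sqrt(358)) = 19.
Baby table (228^j mod 359 for j=0..18):
  0:1  1:228  2:288  3:326  4:15  5:189  6:12  7:223
  8:225  9:322  10:180  11:114  12:144  13:163  14:187  15:274
  16:6  17:291  18:292
Giant step factor: 228^(-19) ≡ 194 (mod 359).
Scan 41·194^i mod 359 for i = 0, 1, …:
  i=0: 41   i=1: 56   i=2: 94   i=3: 286
  i=4: 198   i=5: 358   i=6: 165   i=7: 59
  i=8: 317   i=9: 109     …   i=13: 325
  i=14: 225
Match at i=14, j=8: e = 14·19 + 8 = 274.

274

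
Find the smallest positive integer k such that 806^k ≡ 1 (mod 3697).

528

The order of 806 must divide p − 1 = 3696 = 2^4 · 3 · 7 · 11.
Divisors: 1, 2, 3, 4, 6, 7, 8, 11, 12, 14, 16, 21, 22, 24, 28, 33, 42, 44, 48, 56, 66, 77, 84, 88, 112, 132, 154, 168, 176, 231, 264, 308, 336, 462, 528, 616, 924, 1232, 1848, 3696.
Check each in increasing order: 806^1 ≡ 806;  806^2 ≡ 2661;  806^3 ≡ 506;  806^4 ≡ 1166;  806^6 ≡ 943;  806^7 ≡ 2173;  806^8 ≡ 2757;  806^11 ≡ 1273;  806^12 ≡ 1969;  806^14 ≡ 860;  806^16 ≡ 17;  806^21 ≡ 1795;  806^22 ≡ 1243;  806^24 ≡ 2505;  806^28 ≡ 200;  806^33 ≡ 23;  806^42 ≡ 1938;  806^44 ≡ 3400;  806^48 ≡ 1216;  806^56 ≡ 3030;  806^66 ≡ 529;  806^77 ≡ 563;  806^84 ≡ 3389;  806^88 ≡ 3178;  806^112 ≡ 1249;  806^132 ≡ 2566;  806^154 ≡ 2724;  806^168 ≡ 2439;  806^176 ≡ 3177;  806^231 ≡ 3054;  806^264 ≡ 3696;  806^308 ≡ 297;  806^336 ≡ 248;  806^462 ≡ 3082;  806^528 ≡ 1.
Smallest exponent giving 1 is 528.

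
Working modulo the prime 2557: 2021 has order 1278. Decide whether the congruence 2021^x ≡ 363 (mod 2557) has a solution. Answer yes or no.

yes

363 ∈ ⟨2021⟩ iff 363^1278 ≡ 1 (mod 2557), since |⟨2021⟩| = 1278.
363^1278 mod 2557 = 1.
Since 1 = 1, 363 lies in the subgroup.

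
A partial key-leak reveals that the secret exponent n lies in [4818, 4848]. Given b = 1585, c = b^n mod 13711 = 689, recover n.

4848

Compute 1585^4818 mod 13711 = 2385, then multiply by 1585 repeatedly:
  1585^4818=2385  1585^4819=9700  1585^4820=4469  1585^4821=8489  1585^4822=4574
  1585^4823=10382  1585^4824=2270  1585^4825=5668  1585^4826=3075  1585^4827=6470
  1585^4828=12833  1585^4829=6892  1585^4830=9864  1585^4831=3900  1585^4832=11550
  1585^4833=2565  1585^4834=7069  1585^4835=2478  1585^4836=6284  1585^4837=5954
  1585^4838=3922  1585^4839=5287  1585^4840=2474  1585^4841=13655  1585^4842=7217
  1585^4843=3971  1585^4844=686  1585^4845=4141  1585^4846=9627  1585^4847=12163
  1585^4848=689
Found 689 at exponent 4848.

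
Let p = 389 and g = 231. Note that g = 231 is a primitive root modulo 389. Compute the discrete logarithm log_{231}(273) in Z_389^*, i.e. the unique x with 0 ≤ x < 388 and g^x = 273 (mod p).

29

Baby-step giant-step with m = ceil(sqrt(388)) = 20.
Baby table (231^j mod 389 for j=0..19):
  0:1  1:231  2:68  3:148  4:345  5:339  6:120  7:101
  8:380  9:255  10:166  11:224  12:7  13:61  14:87  15:258
  16:81  17:39  18:62  19:318
Giant step factor: 231^(-20) ≡ 142 (mod 389).
Scan 273·142^i mod 389 for i = 0, 1, …:
  i=0: 273   i=1: 255
Match at i=1, j=9: x = 1·20 + 9 = 29.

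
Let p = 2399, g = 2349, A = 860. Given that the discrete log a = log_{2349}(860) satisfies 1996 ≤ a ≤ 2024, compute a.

2014

Compute 2349^1996 mod 2399 = 736, then multiply by 2349 repeatedly:
  2349^1996=736  2349^1997=1584  2349^1998=2366  2349^1999=1650  2349^2000=1465
  2349^2001=1119  2349^2002=1626  2349^2003=266  2349^2004=1094  2349^2005=477
  2349^2006=140  2349^2007=197  2349^2008=2145  2349^2009=705  2349^2010=735
  2349^2011=1634  2349^2012=2265  2349^2013=1902  2349^2014=860
Found 860 at exponent 2014.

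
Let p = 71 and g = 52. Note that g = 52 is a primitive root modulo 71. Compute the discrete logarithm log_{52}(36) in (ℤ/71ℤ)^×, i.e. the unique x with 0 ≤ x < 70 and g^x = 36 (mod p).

4

Successive powers of 52 modulo 71:
  52^0=1  52^1=52  52^2=6  52^3=28  52^4=36
So 52^4 ≡ 36 (mod 71), giving x = 4.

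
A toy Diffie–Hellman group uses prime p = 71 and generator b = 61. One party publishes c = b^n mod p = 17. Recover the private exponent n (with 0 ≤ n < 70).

21

Successive powers of 61 modulo 71:
  61^0=1  61^1=61  61^2=29  61^3=65  61^4=60  61^5=39
  61^6=36  61^7=66  61^8=50  61^9=68  61^10=30  61^11=55
  61^12=18  61^13=33  61^14=25  61^15=34  61^16=15  61^17=63
  61^18=9  61^19=52  61^20=48  61^21=17
So 61^21 ≡ 17 (mod 71), giving n = 21.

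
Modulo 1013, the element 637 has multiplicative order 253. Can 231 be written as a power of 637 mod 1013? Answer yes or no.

231 ∈ ⟨637⟩ iff 231^253 ≡ 1 (mod 1013), since |⟨637⟩| = 253.
231^253 mod 1013 = 1.
Since 1 = 1, 231 lies in the subgroup.

yes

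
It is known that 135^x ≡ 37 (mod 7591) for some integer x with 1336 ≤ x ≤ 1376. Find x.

Compute 135^1336 mod 7591 = 5531, then multiply by 135 repeatedly:
  135^1336=5531  135^1337=2767  135^1338=1586  135^1339=1562  135^1340=5913
  135^1341=1200  135^1342=2589  135^1343=329  135^1344=6460  135^1345=6726
  135^1346=4681  135^1347=1882  135^1348=3567  135^1349=3312  135^1350=6842
  135^1351=5159  135^1352=5684  135^1353=649  135^1354=4114  135^1355=1247
  135^1356=1343  135^1357=6712  135^1358=2791  135^1359=4826  135^1360=6275
  135^1361=4524  135^1362=3460  135^1363=4049  135^1364=63  135^1365=914
  135^1366=1934  135^1367=2996  135^1368=2137  135^1369=37
Found 37 at exponent 1369.

1369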